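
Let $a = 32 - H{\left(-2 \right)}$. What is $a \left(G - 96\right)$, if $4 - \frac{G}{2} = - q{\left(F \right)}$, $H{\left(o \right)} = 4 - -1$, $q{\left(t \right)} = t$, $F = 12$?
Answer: $-1728$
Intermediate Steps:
$H{\left(o \right)} = 5$ ($H{\left(o \right)} = 4 + 1 = 5$)
$G = 32$ ($G = 8 - 2 \left(\left(-1\right) 12\right) = 8 - -24 = 8 + 24 = 32$)
$a = 27$ ($a = 32 - 5 = 27$)
$a \left(G - 96\right) = 27 \left(32 - 96\right) = 27 \left(-64\right) = -1728$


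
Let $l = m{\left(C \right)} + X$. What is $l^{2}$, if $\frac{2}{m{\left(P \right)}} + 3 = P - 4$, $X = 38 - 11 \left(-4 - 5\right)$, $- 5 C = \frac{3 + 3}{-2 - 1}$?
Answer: $\frac{20349121}{1089} \approx 18686.0$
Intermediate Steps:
$C = \frac{2}{5}$ ($C = - \frac{\left(3 + 3\right) \frac{1}{-2 - 1}}{5} = - \frac{6 \frac{1}{-3}}{5} = - \frac{6 \left(- \frac{1}{3}\right)}{5} = \left(- \frac{1}{5}\right) \left(-2\right) = \frac{2}{5} \approx 0.4$)
$X = 137$ ($X = 38 - 11 \left(-9\right) = 38 - -99 = 38 + 99 = 137$)
$m{\left(P \right)} = \frac{2}{-7 + P}$ ($m{\left(P \right)} = \frac{2}{-3 + \left(P - 4\right)} = \frac{2}{-3 + \left(-4 + P\right)} = \frac{2}{-7 + P}$)
$l = \frac{4511}{33}$ ($l = \frac{2}{-7 + \frac{2}{5}} + 137 = \frac{2}{- \frac{33}{5}} + 137 = 2 \left(- \frac{5}{33}\right) + 137 = - \frac{10}{33} + 137 = \frac{4511}{33} \approx 136.7$)
$l^{2} = \left(\frac{4511}{33}\right)^{2} = \frac{20349121}{1089}$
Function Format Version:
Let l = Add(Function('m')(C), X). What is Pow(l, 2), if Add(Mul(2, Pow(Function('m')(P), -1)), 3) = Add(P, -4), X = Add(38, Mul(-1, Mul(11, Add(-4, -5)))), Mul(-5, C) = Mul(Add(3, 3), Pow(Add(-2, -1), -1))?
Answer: Rational(20349121, 1089) ≈ 18686.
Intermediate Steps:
C = Rational(2, 5) (C = Mul(Rational(-1, 5), Mul(Add(3, 3), Pow(Add(-2, -1), -1))) = Mul(Rational(-1, 5), Mul(6, Pow(-3, -1))) = Mul(Rational(-1, 5), Mul(6, Rational(-1, 3))) = Mul(Rational(-1, 5), -2) = Rational(2, 5) ≈ 0.40000)
X = 137 (X = Add(38, Mul(-1, Mul(11, -9))) = Add(38, Mul(-1, -99)) = Add(38, 99) = 137)
Function('m')(P) = Mul(2, Pow(Add(-7, P), -1)) (Function('m')(P) = Mul(2, Pow(Add(-3, Add(P, -4)), -1)) = Mul(2, Pow(Add(-3, Add(-4, P)), -1)) = Mul(2, Pow(Add(-7, P), -1)))
l = Rational(4511, 33) (l = Add(Mul(2, Pow(Add(-7, Rational(2, 5)), -1)), 137) = Add(Mul(2, Pow(Rational(-33, 5), -1)), 137) = Add(Mul(2, Rational(-5, 33)), 137) = Add(Rational(-10, 33), 137) = Rational(4511, 33) ≈ 136.70)
Pow(l, 2) = Pow(Rational(4511, 33), 2) = Rational(20349121, 1089)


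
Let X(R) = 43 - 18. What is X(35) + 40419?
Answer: 40444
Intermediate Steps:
X(R) = 25
X(35) + 40419 = 25 + 40419 = 40444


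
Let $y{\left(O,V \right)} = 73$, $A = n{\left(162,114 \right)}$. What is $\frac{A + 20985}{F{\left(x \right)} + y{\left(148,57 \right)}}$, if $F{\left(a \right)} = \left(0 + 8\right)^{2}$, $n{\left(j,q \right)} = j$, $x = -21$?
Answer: $\frac{21147}{137} \approx 154.36$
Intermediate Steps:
$F{\left(a \right)} = 64$ ($F{\left(a \right)} = 8^{2} = 64$)
$A = 162$
$\frac{A + 20985}{F{\left(x \right)} + y{\left(148,57 \right)}} = \frac{162 + 20985}{64 + 73} = \frac{21147}{137}$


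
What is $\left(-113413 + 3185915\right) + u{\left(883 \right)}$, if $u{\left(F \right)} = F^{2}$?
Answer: $3852191$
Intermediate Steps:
$\left(-113413 + 3185915\right) + u{\left(883 \right)} = \left(-113413 + 3185915\right) + 883^{2} = 3072502 + 779689 = 3852191$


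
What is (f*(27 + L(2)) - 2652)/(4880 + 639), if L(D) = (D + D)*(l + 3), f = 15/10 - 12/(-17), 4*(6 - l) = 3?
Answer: -42834/93823 ≈ -0.45654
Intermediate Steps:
l = 21/4 (l = 6 - ¼*3 = 6 - ¾ = 21/4 ≈ 5.2500)
f = 75/34 (f = 15*(⅒) - 12*(-1/17) = 3/2 + 12/17 = 75/34 ≈ 2.2059)
L(D) = 33*D/2 (L(D) = (D + D)*(21/4 + 3) = (2*D)*(33/4) = 33*D/2)
(f*(27 + L(2)) - 2652)/(4880 + 639) = (75*(27 + (33/2)*2)/34 - 2652)/(4880 + 639) = (75*(27 + 33)/34 - 2652)/5519 = ((75/34)*60 - 2652)*(1/5519) = (2250/17 - 2652)*(1/5519) = -42834/17*1/5519 = -42834/93823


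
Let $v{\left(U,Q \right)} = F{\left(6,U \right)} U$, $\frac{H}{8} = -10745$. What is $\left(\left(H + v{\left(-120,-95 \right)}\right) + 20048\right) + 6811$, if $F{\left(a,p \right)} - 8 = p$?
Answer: $-45661$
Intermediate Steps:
$H = -85960$ ($H = 8 \left(-10745\right) = -85960$)
$F{\left(a,p \right)} = 8 + p$
$v{\left(U,Q \right)} = U \left(8 + U\right)$ ($v{\left(U,Q \right)} = \left(8 + U\right) U = U \left(8 + U\right)$)
$\left(\left(H + v{\left(-120,-95 \right)}\right) + 20048\right) + 6811 = \left(\left(-85960 - 120 \left(8 - 120\right)\right) + 20048\right) + 6811 = \left(\left(-85960 - -13440\right) + 20048\right) + 6811 = \left(\left(-85960 + 13440\right) + 20048\right) + 6811 = \left(-72520 + 20048\right) + 6811 = -52472 + 6811 = -45661$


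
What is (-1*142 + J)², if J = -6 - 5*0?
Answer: 21904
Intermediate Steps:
J = -6 (J = -6 + 0 = -6)
(-1*142 + J)² = (-1*142 - 6)² = (-142 - 6)² = (-148)² = 21904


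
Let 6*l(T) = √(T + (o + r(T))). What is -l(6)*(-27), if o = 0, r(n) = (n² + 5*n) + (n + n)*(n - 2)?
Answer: 9*√30 ≈ 49.295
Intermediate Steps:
r(n) = n² + 5*n + 2*n*(-2 + n) (r(n) = (n² + 5*n) + (2*n)*(-2 + n) = (n² + 5*n) + 2*n*(-2 + n) = n² + 5*n + 2*n*(-2 + n))
l(T) = √(T + T*(1 + 3*T))/6 (l(T) = √(T + (0 + T*(1 + 3*T)))/6 = √(T + T*(1 + 3*T))/6)
-l(6)*(-27) = -√(6*(2 + 3*6))/6*(-27) = -√(6*(2 + 18))/6*(-27) = -√(6*20)/6*(-27) = -√120/6*(-27) = -2*√30/6*(-27) = -√30/3*(-27) = 9*√30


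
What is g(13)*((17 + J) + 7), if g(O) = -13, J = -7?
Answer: -221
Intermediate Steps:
g(13)*((17 + J) + 7) = -13*((17 - 7) + 7) = -13*(10 + 7) = -13*17 = -221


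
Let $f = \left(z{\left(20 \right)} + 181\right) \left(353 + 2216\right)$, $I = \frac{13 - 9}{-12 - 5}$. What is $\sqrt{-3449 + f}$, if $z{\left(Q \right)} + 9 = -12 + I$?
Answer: $\frac{\sqrt{117619107}}{17} \approx 637.96$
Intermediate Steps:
$I = - \frac{4}{17}$ ($I = \frac{4}{-17} = 4 \left(- \frac{1}{17}\right) = - \frac{4}{17} \approx -0.23529$)
$z{\left(Q \right)} = - \frac{361}{17}$ ($z{\left(Q \right)} = -9 - \frac{208}{17} = - \frac{361}{17}$)
$f = \frac{6977404}{17}$ ($f = \left(- \frac{361}{17} + 181\right) \left(353 + 2216\right) = \frac{2716}{17} \cdot 2569 = \frac{6977404}{17} \approx 4.1044 \cdot 10^{5}$)
$\sqrt{-3449 + f} = \sqrt{-3449 + \frac{6977404}{17}} = \sqrt{\frac{6918771}{17}} = \frac{\sqrt{117619107}}{17}$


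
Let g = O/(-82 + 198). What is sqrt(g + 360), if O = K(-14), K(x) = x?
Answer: sqrt(1210634)/58 ≈ 18.970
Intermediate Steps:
O = -14
g = -7/58 (g = -14/(-82 + 198) = -14/116 = -14*1/116 = -7/58 ≈ -0.12069)
sqrt(g + 360) = sqrt(-7/58 + 360) = sqrt(20873/58) = sqrt(1210634)/58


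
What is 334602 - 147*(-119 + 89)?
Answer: 339012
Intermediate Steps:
334602 - 147*(-119 + 89) = 334602 - 147*(-30) = 334602 + 4410 = 339012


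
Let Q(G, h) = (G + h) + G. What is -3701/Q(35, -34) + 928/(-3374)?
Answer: -6260291/60732 ≈ -103.08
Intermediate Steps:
Q(G, h) = h + 2*G
-3701/Q(35, -34) + 928/(-3374) = -3701/(-34 + 2*35) + 928/(-3374) = -3701/(-34 + 70) + 928*(-1/3374) = -3701/36 - 464/1687 = -6260291/60732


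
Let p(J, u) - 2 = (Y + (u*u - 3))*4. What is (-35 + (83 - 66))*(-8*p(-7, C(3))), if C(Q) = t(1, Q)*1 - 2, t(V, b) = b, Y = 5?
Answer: 2016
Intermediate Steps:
C(Q) = -2 + Q (C(Q) = Q*1 - 2 = Q - 2 = -2 + Q)
p(J, u) = 10 + 4*u² (p(J, u) = 2 + (5 + (u*u - 3))*4 = 2 + (5 + (u² - 3))*4 = 2 + (5 + (-3 + u²))*4 = 2 + (2 + u²)*4 = 2 + (8 + 4*u²) = 10 + 4*u²)
(-35 + (83 - 66))*(-8*p(-7, C(3))) = (-35 + (83 - 66))*(-8*(10 + 4*(-2 + 3)²)) = (-35 + 17)*(-8*(10 + 4*1²)) = -(-144)*(10 + 4*1) = -(-144)*(10 + 4) = -(-144)*14 = -18*(-112) = 2016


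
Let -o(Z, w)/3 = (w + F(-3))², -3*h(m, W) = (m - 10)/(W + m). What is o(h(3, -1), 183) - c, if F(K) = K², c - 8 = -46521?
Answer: -64079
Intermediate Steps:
c = -46513 (c = 8 - 46521 = -46513)
h(m, W) = -(-10 + m)/(3*(W + m)) (h(m, W) = -(m - 10)/(3*(W + m)) = -(-10 + m)/(3*(W + m)))
o(Z, w) = -3*(9 + w)² (o(Z, w) = -3*(w + (-3)²)² = -3*(w + 9)² = -3*(9 + w)²)
o(h(3, -1), 183) - c = -3*(9 + 183)² - 1*(-46513) = -3*192² + 46513 = -3*36864 + 46513 = -110592 + 46513 = -64079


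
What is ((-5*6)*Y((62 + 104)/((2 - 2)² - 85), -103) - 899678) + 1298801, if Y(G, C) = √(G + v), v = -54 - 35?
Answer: 399123 - 18*I*√73015/17 ≈ 3.9912e+5 - 286.11*I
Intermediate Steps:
v = -89
Y(G, C) = √(-89 + G) (Y(G, C) = √(G - 89) = √(-89 + G))
((-5*6)*Y((62 + 104)/((2 - 2)² - 85), -103) - 899678) + 1298801 = ((-5*6)*√(-89 + (62 + 104)/((2 - 2)² - 85)) - 899678) + 1298801 = (-30*√(-89 + 166/(0² - 85)) - 899678) + 1298801 = (-30*√(-89 + 166/(0 - 85)) - 899678) + 1298801 = (-30*√(-89 + 166/(-85)) - 899678) + 1298801 = (-30*√(-89 + 166*(-1/85)) - 899678) + 1298801 = (-30*√(-89 - 166/85) - 899678) + 1298801 = (-18*I*√73015/17 - 899678) + 1298801 = (-899678 - 18*I*√73015/17) + 1298801 = 399123 - 18*I*√73015/17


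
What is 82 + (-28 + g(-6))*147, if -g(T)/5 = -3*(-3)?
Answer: -10649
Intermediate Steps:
g(T) = -45 (g(T) = -(-15)*(-3) = -5*9 = -45)
82 + (-28 + g(-6))*147 = 82 + (-28 - 45)*147 = 82 - 73*147 = 82 - 10731 = -10649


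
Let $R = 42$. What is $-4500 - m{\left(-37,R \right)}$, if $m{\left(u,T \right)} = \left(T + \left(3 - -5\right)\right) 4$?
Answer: $-4700$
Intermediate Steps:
$m{\left(u,T \right)} = 32 + 4 T$ ($m{\left(u,T \right)} = \left(T + \left(3 + 5\right)\right) 4 = \left(T + 8\right) 4 = \left(8 + T\right) 4 = 32 + 4 T$)
$-4500 - m{\left(-37,R \right)} = -4500 - \left(32 + 4 \cdot 42\right) = -4500 - \left(32 + 168\right) = -4500 - 200 = -4700$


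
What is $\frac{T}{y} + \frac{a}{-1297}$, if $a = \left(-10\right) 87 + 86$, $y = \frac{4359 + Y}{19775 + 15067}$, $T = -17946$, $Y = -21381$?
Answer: $\frac{135165735542}{3679589} \approx 36734.0$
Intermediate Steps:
$y = - \frac{2837}{5807}$ ($y = \frac{4359 - 21381}{19775 + 15067} = - \frac{17022}{34842} = \left(-17022\right) \frac{1}{34842} = - \frac{2837}{5807} \approx -0.48855$)
$a = -784$ ($a = -870 + 86 = -784$)
$\frac{T}{y} + \frac{a}{-1297} = - \frac{17946}{- \frac{2837}{5807}} - \frac{784}{-1297} = \left(-17946\right) \left(- \frac{5807}{2837}\right) - - \frac{784}{1297} = \frac{104212422}{2837} + \frac{784}{1297} = \frac{135165735542}{3679589}$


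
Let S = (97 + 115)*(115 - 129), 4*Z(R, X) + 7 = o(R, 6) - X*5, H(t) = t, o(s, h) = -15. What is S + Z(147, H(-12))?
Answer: -5917/2 ≈ -2958.5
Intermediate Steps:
Z(R, X) = -11/2 - 5*X/4 (Z(R, X) = -7/4 + (-15 - X*5)/4 = -7/4 + (-15 - 5*X)/4 = -7/4 + (-15/4 - 5*X/4) = -11/2 - 5*X/4)
S = -2968 (S = 212*(-14) = -2968)
S + Z(147, H(-12)) = -2968 + (-11/2 - 5/4*(-12)) = -2968 + (-11/2 + 15) = -2968 + 19/2 = -5917/2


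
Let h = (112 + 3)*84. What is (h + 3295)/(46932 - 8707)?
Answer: 2591/7645 ≈ 0.33891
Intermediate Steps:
h = 9660 (h = 115*84 = 9660)
(h + 3295)/(46932 - 8707) = (9660 + 3295)/(46932 - 8707) = 12955/38225 = 12955*(1/38225) = 2591/7645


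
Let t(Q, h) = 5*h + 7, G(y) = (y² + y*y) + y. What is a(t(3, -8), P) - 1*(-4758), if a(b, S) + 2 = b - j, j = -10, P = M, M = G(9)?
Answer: 4733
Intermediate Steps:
G(y) = y + 2*y² (G(y) = (y² + y²) + y = 2*y² + y = y + 2*y²)
t(Q, h) = 7 + 5*h
M = 171 (M = 9*(1 + 2*9) = 9*(1 + 18) = 9*19 = 171)
P = 171
a(b, S) = 8 + b (a(b, S) = -2 + (b - 1*(-10)) = -2 + (b + 10) = -2 + (10 + b) = 8 + b)
a(t(3, -8), P) - 1*(-4758) = (8 + (7 + 5*(-8))) - 1*(-4758) = (8 + (7 - 40)) + 4758 = (8 - 33) + 4758 = -25 + 4758 = 4733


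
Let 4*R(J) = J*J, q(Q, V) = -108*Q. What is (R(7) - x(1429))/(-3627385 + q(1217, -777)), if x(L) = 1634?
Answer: 6487/15035284 ≈ 0.00043145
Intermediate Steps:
R(J) = J**2/4 (R(J) = (J*J)/4 = J**2/4)
(R(7) - x(1429))/(-3627385 + q(1217, -777)) = ((1/4)*7**2 - 1*1634)/(-3627385 - 108*1217) = ((1/4)*49 - 1634)/(-3627385 - 131436) = (49/4 - 1634)/(-3758821) = -6487/4*(-1/3758821) = 6487/15035284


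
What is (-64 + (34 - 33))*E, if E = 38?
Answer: -2394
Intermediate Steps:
(-64 + (34 - 33))*E = (-64 + (34 - 33))*38 = (-64 + 1)*38 = -63*38 = -2394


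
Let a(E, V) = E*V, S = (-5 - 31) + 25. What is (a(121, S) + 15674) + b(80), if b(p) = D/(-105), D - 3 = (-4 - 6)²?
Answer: 1505912/105 ≈ 14342.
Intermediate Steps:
S = -11 (S = -36 + 25 = -11)
D = 103 (D = 3 + (-4 - 6)² = 3 + (-10)² = 3 + 100 = 103)
b(p) = -103/105 (b(p) = 103/(-105) = 103*(-1/105) = -103/105)
(a(121, S) + 15674) + b(80) = (121*(-11) + 15674) - 103/105 = (-1331 + 15674) - 103/105 = 14343 - 103/105 = 1505912/105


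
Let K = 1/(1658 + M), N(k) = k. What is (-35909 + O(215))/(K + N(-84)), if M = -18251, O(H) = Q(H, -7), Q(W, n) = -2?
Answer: 595871223/1393813 ≈ 427.51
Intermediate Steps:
O(H) = -2
K = -1/16593 (K = 1/(1658 - 18251) = 1/(-16593) = -1/16593 ≈ -6.0266e-5)
(-35909 + O(215))/(K + N(-84)) = (-35909 - 2)/(-1/16593 - 84) = -35911/(-1393813/16593) = -35911*(-16593/1393813) = 595871223/1393813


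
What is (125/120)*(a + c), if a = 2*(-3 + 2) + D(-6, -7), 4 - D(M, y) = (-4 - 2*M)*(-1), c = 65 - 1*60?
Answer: 125/8 ≈ 15.625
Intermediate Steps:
c = 5 (c = 65 - 60 = 5)
D(M, y) = -2*M (D(M, y) = 4 - (-4 - 2*M)*(-1) = 4 - (4 + 2*M) = 4 + (-4 - 2*M) = -2*M)
a = 10 (a = 2*(-3 + 2) - 2*(-6) = 2*(-1) + 12 = -2 + 12 = 10)
(125/120)*(a + c) = (125/120)*(10 + 5) = (125*(1/120))*15 = (25/24)*15 = 125/8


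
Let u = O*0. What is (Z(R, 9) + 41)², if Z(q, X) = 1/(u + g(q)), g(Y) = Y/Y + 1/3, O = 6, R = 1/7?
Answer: 27889/16 ≈ 1743.1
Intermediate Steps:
R = ⅐ ≈ 0.14286
g(Y) = 4/3 (g(Y) = 1 + 1*(⅓) = 1 + ⅓ = 4/3)
u = 0 (u = 6*0 = 0)
Z(q, X) = ¾ (Z(q, X) = 1/(0 + 4/3) = 1/(4/3) = ¾)
(Z(R, 9) + 41)² = (¾ + 41)² = (167/4)² = 27889/16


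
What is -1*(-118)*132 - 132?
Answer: 15444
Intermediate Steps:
-1*(-118)*132 - 132 = 118*132 - 132 = 15576 - 132 = 15444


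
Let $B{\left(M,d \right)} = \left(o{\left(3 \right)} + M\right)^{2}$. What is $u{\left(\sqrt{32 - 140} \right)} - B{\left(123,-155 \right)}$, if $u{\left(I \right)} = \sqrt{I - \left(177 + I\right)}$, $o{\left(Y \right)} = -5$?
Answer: $-13924 + i \sqrt{177} \approx -13924.0 + 13.304 i$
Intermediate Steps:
$u{\left(I \right)} = i \sqrt{177}$ ($u{\left(I \right)} = \sqrt{-177} = i \sqrt{177}$)
$B{\left(M,d \right)} = \left(-5 + M\right)^{2}$
$u{\left(\sqrt{32 - 140} \right)} - B{\left(123,-155 \right)} = i \sqrt{177} - \left(-5 + 123\right)^{2} = i \sqrt{177} - 118^{2} = i \sqrt{177} - 13924 = -13924 + i \sqrt{177}$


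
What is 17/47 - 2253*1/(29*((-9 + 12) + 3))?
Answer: -34311/2726 ≈ -12.587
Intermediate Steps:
17/47 - 2253*1/(29*((-9 + 12) + 3)) = 17*(1/47) - 2253*1/(29*(3 + 3)) = 17/47 - 2253/(6*29) = 17/47 - 2253/174 = 17/47 - 2253*1/174 = 17/47 - 751/58 = -34311/2726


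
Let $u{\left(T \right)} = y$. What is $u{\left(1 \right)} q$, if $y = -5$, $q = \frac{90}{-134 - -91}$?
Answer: $\frac{450}{43} \approx 10.465$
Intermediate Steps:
$q = - \frac{90}{43}$ ($q = \frac{90}{-134 + 91} = \frac{90}{-43} = 90 \left(- \frac{1}{43}\right) = - \frac{90}{43} \approx -2.093$)
$u{\left(T \right)} = -5$
$u{\left(1 \right)} q = \left(-5\right) \left(- \frac{90}{43}\right) = \frac{450}{43}$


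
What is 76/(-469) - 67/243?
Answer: -49891/113967 ≈ -0.43777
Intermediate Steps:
76/(-469) - 67/243 = 76*(-1/469) - 67*1/243 = -76/469 - 67/243 = -49891/113967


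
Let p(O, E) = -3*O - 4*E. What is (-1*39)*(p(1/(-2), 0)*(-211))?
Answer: 24687/2 ≈ 12344.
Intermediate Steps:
p(O, E) = -4*E - 3*O
(-1*39)*(p(1/(-2), 0)*(-211)) = (-1*39)*((-4*0 - 3/(-2))*(-211)) = -39*(0 - 3*(-1/2))*(-211) = -39*(0 + 3/2)*(-211) = -117*(-211)/2 = -39*(-633/2) = 24687/2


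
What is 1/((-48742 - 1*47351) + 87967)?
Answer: -1/8126 ≈ -0.00012306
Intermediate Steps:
1/((-48742 - 1*47351) + 87967) = 1/((-48742 - 47351) + 87967) = 1/(-96093 + 87967) = 1/(-8126) = -1/8126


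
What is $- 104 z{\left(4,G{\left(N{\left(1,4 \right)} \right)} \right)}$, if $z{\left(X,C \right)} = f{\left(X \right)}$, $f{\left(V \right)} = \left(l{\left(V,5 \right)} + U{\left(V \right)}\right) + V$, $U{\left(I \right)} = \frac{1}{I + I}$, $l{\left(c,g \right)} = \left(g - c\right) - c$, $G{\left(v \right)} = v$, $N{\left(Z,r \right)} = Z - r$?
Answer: $-117$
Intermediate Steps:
$l{\left(c,g \right)} = g - 2 c$
$U{\left(I \right)} = \frac{1}{2 I}$
$f{\left(V \right)} = 5 + \frac{1}{2 V} - V$ ($f{\left(V \right)} = \left(\left(5 - 2 V\right) + \frac{1}{2 V}\right) + V = \left(5 + \frac{1}{2 V} - 2 V\right) + V = 5 + \frac{1}{2 V} - V$)
$z{\left(X,C \right)} = 5 + \frac{1}{2 X} - X$
$- 104 z{\left(4,G{\left(N{\left(1,4 \right)} \right)} \right)} = - 104 \left(5 + \frac{1}{2 \cdot 4} - 4\right) = - 104 \left(5 + \frac{1}{2} \cdot \frac{1}{4} - 4\right) = - 104 \left(5 + \frac{1}{8} - 4\right) = \left(-104\right) \frac{9}{8} = -117$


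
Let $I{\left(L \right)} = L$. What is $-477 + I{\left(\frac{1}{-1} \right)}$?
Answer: $-478$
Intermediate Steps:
$-477 + I{\left(\frac{1}{-1} \right)} = -477 + \frac{1}{-1} = -477 - 1 = -478$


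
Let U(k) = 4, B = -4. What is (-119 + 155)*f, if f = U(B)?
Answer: 144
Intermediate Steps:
f = 4
(-119 + 155)*f = (-119 + 155)*4 = 36*4 = 144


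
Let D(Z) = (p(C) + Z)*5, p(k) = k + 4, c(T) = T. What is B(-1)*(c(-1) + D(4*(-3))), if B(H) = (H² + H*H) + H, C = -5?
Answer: -66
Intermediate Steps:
p(k) = 4 + k
B(H) = H + 2*H² (B(H) = (H² + H²) + H = 2*H² + H = H + 2*H²)
D(Z) = -5 + 5*Z (D(Z) = ((4 - 5) + Z)*5 = (-1 + Z)*5 = -5 + 5*Z)
B(-1)*(c(-1) + D(4*(-3))) = (-(1 + 2*(-1)))*(-1 + (-5 + 5*(4*(-3)))) = (-(1 - 2))*(-1 + (-5 + 5*(-12))) = (-1*(-1))*(-1 + (-5 - 60)) = 1*(-1 - 65) = 1*(-66) = -66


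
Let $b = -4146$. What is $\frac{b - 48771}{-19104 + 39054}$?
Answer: $- \frac{17639}{6650} \approx -2.6525$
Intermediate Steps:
$\frac{b - 48771}{-19104 + 39054} = \frac{-4146 - 48771}{-19104 + 39054} = - \frac{52917}{19950} = \left(-52917\right) \frac{1}{19950} = - \frac{17639}{6650}$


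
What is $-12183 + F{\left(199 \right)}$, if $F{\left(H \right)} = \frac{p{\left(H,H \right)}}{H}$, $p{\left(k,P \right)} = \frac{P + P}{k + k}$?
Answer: $- \frac{2424416}{199} \approx -12183.0$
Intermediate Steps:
$p{\left(k,P \right)} = \frac{P}{k}$ ($p{\left(k,P \right)} = \frac{2 P}{2 k} = 2 P \frac{1}{2 k} = \frac{P}{k}$)
$F{\left(H \right)} = \frac{1}{H}$ ($F{\left(H \right)} = \frac{H \frac{1}{H}}{H} = 1 \frac{1}{H} = \frac{1}{H}$)
$-12183 + F{\left(199 \right)} = -12183 + \frac{1}{199} = - \frac{2424416}{199}$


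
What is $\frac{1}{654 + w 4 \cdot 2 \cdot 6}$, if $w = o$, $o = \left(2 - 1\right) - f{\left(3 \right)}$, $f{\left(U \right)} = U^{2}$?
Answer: $\frac{1}{270} \approx 0.0037037$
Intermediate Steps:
$o = -8$ ($o = \left(2 - 1\right) - 3^{2} = 1 - 9 = -8$)
$w = -8$
$\frac{1}{654 + w 4 \cdot 2 \cdot 6} = \frac{1}{654 - 8 \cdot 4 \cdot 2 \cdot 6} = \frac{1}{654 - 8 \cdot 8 \cdot 6} = \frac{1}{654 - 384} = \frac{1}{270}$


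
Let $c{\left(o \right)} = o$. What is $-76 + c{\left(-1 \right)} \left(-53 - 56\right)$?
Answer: $33$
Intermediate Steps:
$-76 + c{\left(-1 \right)} \left(-53 - 56\right) = -76 - \left(-53 - 56\right) = -76 - -109 = -76 + 109 = 33$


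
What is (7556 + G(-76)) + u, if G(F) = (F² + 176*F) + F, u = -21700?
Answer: -21820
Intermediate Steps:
G(F) = F² + 177*F
(7556 + G(-76)) + u = (7556 - 76*(177 - 76)) - 21700 = (7556 - 76*101) - 21700 = (7556 - 7676) - 21700 = -120 - 21700 = -21820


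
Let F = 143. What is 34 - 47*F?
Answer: -6687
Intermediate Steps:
34 - 47*F = 34 - 47*143 = 34 - 6721 = -6687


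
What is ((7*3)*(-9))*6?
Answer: -1134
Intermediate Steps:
((7*3)*(-9))*6 = (21*(-9))*6 = -189*6 = -1134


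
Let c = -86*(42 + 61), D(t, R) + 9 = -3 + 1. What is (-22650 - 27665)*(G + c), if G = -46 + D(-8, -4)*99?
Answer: 502797795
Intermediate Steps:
D(t, R) = -11 (D(t, R) = -9 + (-3 + 1) = -9 - 2 = -11)
c = -8858 (c = -86*103 = -8858)
G = -1135 (G = -46 - 11*99 = -46 - 1089 = -1135)
(-22650 - 27665)*(G + c) = (-22650 - 27665)*(-1135 - 8858) = -50315*(-9993) = 502797795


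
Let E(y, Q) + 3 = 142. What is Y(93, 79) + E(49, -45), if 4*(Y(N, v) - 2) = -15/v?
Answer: 44541/316 ≈ 140.95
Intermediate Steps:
Y(N, v) = 2 - 15/(4*v) (Y(N, v) = 2 + (-15/v)/4 = 2 - 15/(4*v))
E(y, Q) = 139 (E(y, Q) = -3 + 142 = 139)
Y(93, 79) + E(49, -45) = (2 - 15/4/79) + 139 = (2 - 15/4*1/79) + 139 = (2 - 15/316) + 139 = 617/316 + 139 = 44541/316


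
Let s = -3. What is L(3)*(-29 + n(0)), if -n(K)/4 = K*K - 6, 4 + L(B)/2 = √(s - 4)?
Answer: 40 - 10*I*√7 ≈ 40.0 - 26.458*I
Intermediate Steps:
L(B) = -8 + 2*I*√7 (L(B) = -8 + 2*√(-3 - 4) = -8 + 2*√(-7) = -8 + 2*(I*√7) = -8 + 2*I*√7)
n(K) = 24 - 4*K² (n(K) = -4*(K*K - 6) = -4*(K² - 6) = -4*(-6 + K²) = 24 - 4*K²)
L(3)*(-29 + n(0)) = (-8 + 2*I*√7)*(-29 + (24 - 4*0²)) = (-8 + 2*I*√7)*(-29 + (24 - 4*0)) = (-8 + 2*I*√7)*(-29 + (24 + 0)) = (-8 + 2*I*√7)*(-29 + 24) = (-8 + 2*I*√7)*(-5) = 40 - 10*I*√7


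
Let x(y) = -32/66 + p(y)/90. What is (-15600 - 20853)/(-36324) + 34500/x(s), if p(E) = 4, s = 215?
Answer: -103385860541/1319772 ≈ -78336.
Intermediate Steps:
x(y) = -218/495 (x(y) = -32/66 + 4/90 = -32*1/66 + 4*(1/90) = -16/33 + 2/45 = -218/495)
(-15600 - 20853)/(-36324) + 34500/x(s) = (-15600 - 20853)/(-36324) + 34500/(-218/495) = -36453*(-1/36324) + 34500*(-495/218) = 12151/12108 - 8538750/109 = -103385860541/1319772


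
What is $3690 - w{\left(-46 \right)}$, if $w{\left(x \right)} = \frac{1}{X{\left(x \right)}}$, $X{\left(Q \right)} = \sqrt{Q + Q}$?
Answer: $3690 + \frac{i \sqrt{23}}{46} \approx 3690.0 + 0.10426 i$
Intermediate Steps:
$X{\left(Q \right)} = \sqrt{2} \sqrt{Q}$ ($X{\left(Q \right)} = \sqrt{2 Q} = \sqrt{2} \sqrt{Q}$)
$w{\left(x \right)} = \frac{\sqrt{2}}{2 \sqrt{x}}$ ($w{\left(x \right)} = \frac{1}{\sqrt{2} \sqrt{x}} = \frac{\sqrt{2}}{2 \sqrt{x}}$)
$3690 - w{\left(-46 \right)} = 3690 - \frac{\sqrt{2}}{2 i \sqrt{46}} = 3690 - \frac{\sqrt{2} \left(- \frac{i \sqrt{46}}{46}\right)}{2} = 3690 - - \frac{i \sqrt{23}}{46} = 3690 + \frac{i \sqrt{23}}{46}$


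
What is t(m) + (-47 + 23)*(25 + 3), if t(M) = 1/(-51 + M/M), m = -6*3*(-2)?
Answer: -33601/50 ≈ -672.02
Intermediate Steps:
m = 36 (m = -18*(-2) = 36)
t(M) = -1/50 (t(M) = 1/(-51 + 1) = 1/(-50) = -1/50)
t(m) + (-47 + 23)*(25 + 3) = -1/50 + (-47 + 23)*(25 + 3) = -1/50 - 24*28 = -1/50 - 672 = -33601/50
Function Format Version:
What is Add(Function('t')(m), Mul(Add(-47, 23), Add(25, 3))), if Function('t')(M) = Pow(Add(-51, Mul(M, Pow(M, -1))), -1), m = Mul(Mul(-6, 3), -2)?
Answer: Rational(-33601, 50) ≈ -672.02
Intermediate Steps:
m = 36 (m = Mul(-18, -2) = 36)
Function('t')(M) = Rational(-1, 50) (Function('t')(M) = Pow(Add(-51, 1), -1) = Pow(-50, -1) = Rational(-1, 50))
Add(Function('t')(m), Mul(Add(-47, 23), Add(25, 3))) = Add(Rational(-1, 50), Mul(Add(-47, 23), Add(25, 3))) = Add(Rational(-1, 50), Mul(-24, 28)) = Add(Rational(-1, 50), -672) = Rational(-33601, 50)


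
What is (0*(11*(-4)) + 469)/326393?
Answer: 469/326393 ≈ 0.0014369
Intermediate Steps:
(0*(11*(-4)) + 469)/326393 = (0*(-44) + 469)*(1/326393) = (0 + 469)*(1/326393) = 469*(1/326393) = 469/326393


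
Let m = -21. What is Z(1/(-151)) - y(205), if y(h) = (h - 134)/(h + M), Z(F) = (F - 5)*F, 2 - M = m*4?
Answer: -1398875/6635091 ≈ -0.21083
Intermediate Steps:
M = 86 (M = 2 - (-21)*4 = 2 - 1*(-84) = 2 + 84 = 86)
Z(F) = F*(-5 + F) (Z(F) = (-5 + F)*F = F*(-5 + F))
y(h) = (-134 + h)/(86 + h) (y(h) = (h - 134)/(h + 86) = (-134 + h)/(86 + h))
Z(1/(-151)) - y(205) = (-5 + 1/(-151))/(-151) - (-134 + 205)/(86 + 205) = -(-5 - 1/151)/151 - 71/291 = -1/151*(-756/151) - 71/291 = 756/22801 - 1*71/291 = 756/22801 - 71/291 = -1398875/6635091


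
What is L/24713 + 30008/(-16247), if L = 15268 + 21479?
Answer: -13141745/36501101 ≈ -0.36004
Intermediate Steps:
L = 36747
L/24713 + 30008/(-16247) = 36747/24713 + 30008/(-16247) = 36747*(1/24713) + 30008*(-1/16247) = 36747/24713 - 2728/1477 = -13141745/36501101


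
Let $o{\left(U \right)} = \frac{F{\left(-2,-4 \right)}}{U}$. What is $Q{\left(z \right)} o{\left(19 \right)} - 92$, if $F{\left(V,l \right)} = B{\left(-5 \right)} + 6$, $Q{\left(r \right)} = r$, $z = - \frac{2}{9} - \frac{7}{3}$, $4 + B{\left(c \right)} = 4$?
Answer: $- \frac{5290}{57} \approx -92.807$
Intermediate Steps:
$B{\left(c \right)} = 0$ ($B{\left(c \right)} = -4 + 4 = 0$)
$z = - \frac{23}{9}$ ($z = \left(-2\right) \frac{1}{9} - \frac{7}{3} = - \frac{2}{9} - \frac{7}{3} = - \frac{23}{9} \approx -2.5556$)
$F{\left(V,l \right)} = 6$ ($F{\left(V,l \right)} = 0 + 6 = 6$)
$o{\left(U \right)} = \frac{6}{U}$
$Q{\left(z \right)} o{\left(19 \right)} - 92 = - \frac{23 \cdot \frac{6}{19}}{9} - 92 = - \frac{23 \cdot 6 \cdot \frac{1}{19}}{9} - 92 = \left(- \frac{23}{9}\right) \frac{6}{19} - 92 = - \frac{46}{57} - 92 = - \frac{5290}{57}$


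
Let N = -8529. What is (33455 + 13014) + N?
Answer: 37940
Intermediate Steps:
(33455 + 13014) + N = (33455 + 13014) - 8529 = 46469 - 8529 = 37940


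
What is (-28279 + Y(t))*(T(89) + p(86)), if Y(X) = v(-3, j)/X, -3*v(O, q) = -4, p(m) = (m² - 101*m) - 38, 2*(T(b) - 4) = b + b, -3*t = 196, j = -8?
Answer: 1711304920/49 ≈ 3.4925e+7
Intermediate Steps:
t = -196/3 (t = -⅓*196 = -196/3 ≈ -65.333)
T(b) = 4 + b (T(b) = 4 + (b + b)/2 = 4 + (2*b)/2 = 4 + b)
p(m) = -38 + m² - 101*m
v(O, q) = 4/3 (v(O, q) = -⅓*(-4) = 4/3)
Y(X) = 4/(3*X)
(-28279 + Y(t))*(T(89) + p(86)) = (-28279 + 4/(3*(-196/3)))*((4 + 89) + (-38 + 86² - 101*86)) = (-28279 + (4/3)*(-3/196))*(93 + (-38 + 7396 - 8686)) = (-28279 - 1/49)*(93 - 1328) = -1385672/49*(-1235) = 1711304920/49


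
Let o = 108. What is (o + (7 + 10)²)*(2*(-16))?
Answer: -12704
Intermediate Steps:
(o + (7 + 10)²)*(2*(-16)) = (108 + (7 + 10)²)*(2*(-16)) = (108 + 17²)*(-32) = (108 + 289)*(-32) = 397*(-32) = -12704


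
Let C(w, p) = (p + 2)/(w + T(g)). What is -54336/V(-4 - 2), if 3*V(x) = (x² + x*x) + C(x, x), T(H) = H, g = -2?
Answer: -326016/145 ≈ -2248.4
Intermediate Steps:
C(w, p) = (2 + p)/(-2 + w) (C(w, p) = (p + 2)/(w - 2) = (2 + p)/(-2 + w))
V(x) = 2*x²/3 + (2 + x)/(3*(-2 + x)) (V(x) = ((x² + x*x) + (2 + x)/(-2 + x))/3 = ((x² + x²) + (2 + x)/(-2 + x))/3 = (2*x² + (2 + x)/(-2 + x))/3 = 2*x²/3 + (2 + x)/(3*(-2 + x)))
-54336/V(-4 - 2) = -54336/((2 + (-4 - 2) + 2*(-4 - 2)²*(-2 + (-4 - 2)))/(3*(-2 + (-4 - 2)))) = -54336/((2 - 6 + 2*(-6)²*(-2 - 6))/(3*(-2 - 6))) = -54336/((⅓)*(2 - 6 + 2*36*(-8))/(-8)) = -54336/((⅓)*(-⅛)*(2 - 6 - 576)) = -54336/((⅓)*(-⅛)*(-580)) = -54336/145/6 = -54336*6/145 = -1132*288/145 = -326016/145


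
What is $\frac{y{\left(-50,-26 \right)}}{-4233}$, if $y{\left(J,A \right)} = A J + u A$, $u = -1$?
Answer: $- \frac{26}{83} \approx -0.31325$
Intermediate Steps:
$y{\left(J,A \right)} = - A + A J$ ($y{\left(J,A \right)} = A J - A = - A + A J$)
$\frac{y{\left(-50,-26 \right)}}{-4233} = \frac{\left(-26\right) \left(-1 - 50\right)}{-4233} = \left(-26\right) \left(-51\right) \left(- \frac{1}{4233}\right) = 1326 \left(- \frac{1}{4233}\right) = - \frac{26}{83}$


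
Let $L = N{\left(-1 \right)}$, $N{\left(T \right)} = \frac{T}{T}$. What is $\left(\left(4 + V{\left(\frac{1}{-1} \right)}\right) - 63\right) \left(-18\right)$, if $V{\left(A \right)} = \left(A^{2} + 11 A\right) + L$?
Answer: $1224$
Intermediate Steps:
$N{\left(T \right)} = 1$
$L = 1$
$V{\left(A \right)} = 1 + A^{2} + 11 A$ ($V{\left(A \right)} = \left(A^{2} + 11 A\right) + 1 = 1 + A^{2} + 11 A$)
$\left(\left(4 + V{\left(\frac{1}{-1} \right)}\right) - 63\right) \left(-18\right) = \left(\left(4 + \left(1 + \left(\frac{1}{-1}\right)^{2} + \frac{11}{-1}\right)\right) - 63\right) \left(-18\right) = \left(\left(4 + \left(1 + \left(-1\right)^{2} + 11 \left(-1\right)\right)\right) - 63\right) \left(-18\right) = \left(\left(4 + \left(1 + 1 - 11\right)\right) - 63\right) \left(-18\right) = \left(\left(4 - 9\right) - 63\right) \left(-18\right) = \left(-5 - 63\right) \left(-18\right) = \left(-68\right) \left(-18\right) = 1224$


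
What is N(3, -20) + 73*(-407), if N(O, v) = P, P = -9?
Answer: -29720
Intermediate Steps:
N(O, v) = -9
N(3, -20) + 73*(-407) = -9 + 73*(-407) = -9 - 29711 = -29720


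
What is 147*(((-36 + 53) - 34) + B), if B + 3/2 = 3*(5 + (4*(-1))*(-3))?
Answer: 9555/2 ≈ 4777.5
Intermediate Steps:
B = 99/2 (B = -3/2 + 3*(5 + (4*(-1))*(-3)) = -3/2 + 3*(5 - 4*(-3)) = -3/2 + 3*(5 + 12) = -3/2 + 3*17 = -3/2 + 51 = 99/2 ≈ 49.500)
147*(((-36 + 53) - 34) + B) = 147*(((-36 + 53) - 34) + 99/2) = 147*((17 - 34) + 99/2) = 147*(-17 + 99/2) = 147*(65/2) = 9555/2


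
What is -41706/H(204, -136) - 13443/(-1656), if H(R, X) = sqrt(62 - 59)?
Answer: 4481/552 - 13902*sqrt(3) ≈ -24071.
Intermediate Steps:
H(R, X) = sqrt(3)
-41706/H(204, -136) - 13443/(-1656) = -41706*sqrt(3)/3 - 13443/(-1656) = -13902*sqrt(3) - 13443*(-1/1656) = -13902*sqrt(3) + 4481/552 = 4481/552 - 13902*sqrt(3)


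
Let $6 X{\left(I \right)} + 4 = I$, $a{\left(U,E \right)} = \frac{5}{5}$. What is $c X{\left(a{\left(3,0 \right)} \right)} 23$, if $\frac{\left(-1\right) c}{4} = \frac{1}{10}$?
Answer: $\frac{23}{5} \approx 4.6$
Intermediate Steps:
$a{\left(U,E \right)} = 1$ ($a{\left(U,E \right)} = 5 \cdot \frac{1}{5} = 1$)
$X{\left(I \right)} = - \frac{2}{3} + \frac{I}{6}$
$c = - \frac{2}{5}$ ($c = - \frac{4}{10} = \left(-4\right) \frac{1}{10} = - \frac{2}{5} \approx -0.4$)
$c X{\left(a{\left(3,0 \right)} \right)} 23 = - \frac{2 \left(- \frac{2}{3} + \frac{1}{6} \cdot 1\right)}{5} \cdot 23 = - \frac{2 \left(- \frac{2}{3} + \frac{1}{6}\right)}{5} \cdot 23 = \left(- \frac{2}{5}\right) \left(- \frac{1}{2}\right) 23 = \frac{1}{5} \cdot 23 = \frac{23}{5}$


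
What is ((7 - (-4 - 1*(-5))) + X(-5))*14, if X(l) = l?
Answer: 14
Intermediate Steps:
((7 - (-4 - 1*(-5))) + X(-5))*14 = ((7 - (-4 - 1*(-5))) - 5)*14 = ((7 - (-4 + 5)) - 5)*14 = ((7 - 1*1) - 5)*14 = ((7 - 1) - 5)*14 = (6 - 5)*14 = 1*14 = 14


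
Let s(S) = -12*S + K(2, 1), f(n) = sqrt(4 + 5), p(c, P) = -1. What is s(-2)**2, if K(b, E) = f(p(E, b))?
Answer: 729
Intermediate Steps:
f(n) = 3 (f(n) = sqrt(9) = 3)
K(b, E) = 3
s(S) = 3 - 12*S (s(S) = -12*S + 3 = 3 - 12*S)
s(-2)**2 = (3 - 12*(-2))**2 = (3 + 24)**2 = 27**2 = 729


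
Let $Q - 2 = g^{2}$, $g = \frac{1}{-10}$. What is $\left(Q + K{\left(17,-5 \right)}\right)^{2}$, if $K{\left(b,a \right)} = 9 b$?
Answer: $\frac{240281001}{10000} \approx 24028.0$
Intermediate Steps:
$g = - \frac{1}{10} \approx -0.1$
$Q = \frac{201}{100}$ ($Q = 2 + \left(- \frac{1}{10}\right)^{2} = 2 + \frac{1}{100} = \frac{201}{100} \approx 2.01$)
$\left(Q + K{\left(17,-5 \right)}\right)^{2} = \left(\frac{201}{100} + 9 \cdot 17\right)^{2} = \left(\frac{201}{100} + 153\right)^{2} = \left(\frac{15501}{100}\right)^{2} = \frac{240281001}{10000}$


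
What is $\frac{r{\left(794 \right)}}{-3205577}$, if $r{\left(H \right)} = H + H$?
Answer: $- \frac{1588}{3205577} \approx -0.00049539$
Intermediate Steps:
$r{\left(H \right)} = 2 H$
$\frac{r{\left(794 \right)}}{-3205577} = \frac{2 \cdot 794}{-3205577} = 1588 \left(- \frac{1}{3205577}\right) = - \frac{1588}{3205577}$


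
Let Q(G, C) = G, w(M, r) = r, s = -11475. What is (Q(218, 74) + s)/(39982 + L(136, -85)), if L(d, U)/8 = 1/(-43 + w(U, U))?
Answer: -180112/639711 ≈ -0.28155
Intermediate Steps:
L(d, U) = 8/(-43 + U)
(Q(218, 74) + s)/(39982 + L(136, -85)) = (218 - 11475)/(39982 + 8/(-43 - 85)) = -11257/(39982 + 8/(-128)) = -11257/(39982 + 8*(-1/128)) = -11257/(39982 - 1/16) = -11257/639711/16 = -11257*16/639711 = -180112/639711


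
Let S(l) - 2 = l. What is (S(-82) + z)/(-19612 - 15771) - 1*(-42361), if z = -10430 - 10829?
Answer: 1498880602/35383 ≈ 42362.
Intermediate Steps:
S(l) = 2 + l
z = -21259
(S(-82) + z)/(-19612 - 15771) - 1*(-42361) = ((2 - 82) - 21259)/(-19612 - 15771) - 1*(-42361) = (-80 - 21259)/(-35383) + 42361 = -21339*(-1/35383) + 42361 = 21339/35383 + 42361 = 1498880602/35383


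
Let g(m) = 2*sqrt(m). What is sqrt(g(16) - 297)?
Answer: 17*I ≈ 17.0*I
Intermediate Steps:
sqrt(g(16) - 297) = sqrt(2*sqrt(16) - 297) = sqrt(2*4 - 297) = sqrt(8 - 297) = sqrt(-289) = 17*I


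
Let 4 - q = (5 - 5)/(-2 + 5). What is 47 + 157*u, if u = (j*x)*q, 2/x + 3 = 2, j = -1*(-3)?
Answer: -3721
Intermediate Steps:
q = 4 (q = 4 - (5 - 5)/(-2 + 5) = 4 - 0/3 = 4 - 1*0 = 4 + 0 = 4)
j = 3
x = -2 (x = 2/(-3 + 2) = 2/(-1) = 2*(-1) = -2)
u = -24 (u = (3*(-2))*4 = -6*4 = -24)
47 + 157*u = 47 + 157*(-24) = 47 - 3768 = -3721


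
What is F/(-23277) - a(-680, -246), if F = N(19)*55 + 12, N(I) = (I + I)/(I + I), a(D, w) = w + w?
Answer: 11452217/23277 ≈ 492.00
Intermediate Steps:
a(D, w) = 2*w
N(I) = 1 (N(I) = (2*I)/((2*I)) = (2*I)*(1/(2*I)) = 1)
F = 67 (F = 1*55 + 12 = 55 + 12 = 67)
F/(-23277) - a(-680, -246) = 67/(-23277) - 2*(-246) = 67*(-1/23277) - 1*(-492) = -67/23277 + 492 = 11452217/23277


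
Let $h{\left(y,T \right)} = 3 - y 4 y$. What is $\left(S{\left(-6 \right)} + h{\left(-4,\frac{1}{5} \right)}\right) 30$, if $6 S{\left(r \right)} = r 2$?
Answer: $-1890$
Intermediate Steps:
$S{\left(r \right)} = \frac{r}{3}$ ($S{\left(r \right)} = \frac{r 2}{6} = \frac{2 r}{6} = \frac{r}{3}$)
$h{\left(y,T \right)} = 3 - 4 y^{2}$ ($h{\left(y,T \right)} = 3 - 4 y y = 3 - 4 y^{2}$)
$\left(S{\left(-6 \right)} + h{\left(-4,\frac{1}{5} \right)}\right) 30 = \left(\frac{1}{3} \left(-6\right) + \left(3 - 4 \left(-4\right)^{2}\right)\right) 30 = \left(-2 + \left(3 - 64\right)\right) 30 = \left(-2 - 61\right) 30 = \left(-63\right) 30 = -1890$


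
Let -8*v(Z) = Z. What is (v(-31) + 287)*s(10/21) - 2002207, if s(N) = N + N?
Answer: -84081059/42 ≈ -2.0019e+6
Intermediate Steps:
v(Z) = -Z/8
s(N) = 2*N
(v(-31) + 287)*s(10/21) - 2002207 = (-1/8*(-31) + 287)*(2*(10/21)) - 2002207 = (31/8 + 287)*(2*(10*(1/21))) - 2002207 = 2327*(2*(10/21))/8 - 2002207 = (2327/8)*(20/21) - 2002207 = 11635/42 - 2002207 = -84081059/42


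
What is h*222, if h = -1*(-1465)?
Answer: 325230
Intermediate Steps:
h = 1465
h*222 = 1465*222 = 325230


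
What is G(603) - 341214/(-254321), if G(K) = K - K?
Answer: 341214/254321 ≈ 1.3417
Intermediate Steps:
G(K) = 0
G(603) - 341214/(-254321) = 0 - 341214/(-254321) = 0 - 341214*(-1/254321) = 0 + 341214/254321 = 341214/254321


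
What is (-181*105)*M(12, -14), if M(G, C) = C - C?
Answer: 0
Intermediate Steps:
M(G, C) = 0
(-181*105)*M(12, -14) = -181*105*0 = -19005*0 = 0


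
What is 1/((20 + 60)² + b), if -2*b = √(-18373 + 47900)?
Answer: 25600/163810473 + 2*√29527/163810473 ≈ 0.00015838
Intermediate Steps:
b = -√29527/2 (b = -√(-18373 + 47900)/2 = -√29527/2 ≈ -85.917)
1/((20 + 60)² + b) = 1/((20 + 60)² - √29527/2) = 1/(80² - √29527/2) = 1/(6400 - √29527/2)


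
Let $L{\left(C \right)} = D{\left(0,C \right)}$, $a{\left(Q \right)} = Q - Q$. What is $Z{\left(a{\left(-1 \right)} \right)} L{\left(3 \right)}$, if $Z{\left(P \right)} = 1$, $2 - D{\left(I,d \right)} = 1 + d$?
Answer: $-2$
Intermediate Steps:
$a{\left(Q \right)} = 0$
$D{\left(I,d \right)} = 1 - d$ ($D{\left(I,d \right)} = 2 - \left(1 + d\right) = 1 - d$)
$L{\left(C \right)} = 1 - C$
$Z{\left(a{\left(-1 \right)} \right)} L{\left(3 \right)} = 1 \left(1 - 3\right) = 1 \left(-2\right) = -2$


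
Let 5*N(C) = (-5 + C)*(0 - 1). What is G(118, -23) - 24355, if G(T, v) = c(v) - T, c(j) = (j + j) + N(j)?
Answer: -122567/5 ≈ -24513.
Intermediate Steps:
N(C) = 1 - C/5 (N(C) = ((-5 + C)*(0 - 1))/5 = ((-5 + C)*(-1))/5 = (5 - C)/5 = 1 - C/5)
c(j) = 1 + 9*j/5 (c(j) = (j + j) + (1 - j/5) = 2*j + (1 - j/5) = 1 + 9*j/5)
G(T, v) = 1 - T + 9*v/5 (G(T, v) = (1 + 9*v/5) - T = 1 - T + 9*v/5)
G(118, -23) - 24355 = (1 - 1*118 + (9/5)*(-23)) - 24355 = (1 - 118 - 207/5) - 24355 = -792/5 - 24355 = -122567/5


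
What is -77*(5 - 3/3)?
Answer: -308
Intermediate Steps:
-77*(5 - 3/3) = -77*(5 - 1*1) = -77*(5 - 1) = -77*4 = -308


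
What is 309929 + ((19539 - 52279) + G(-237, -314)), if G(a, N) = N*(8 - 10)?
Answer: 277817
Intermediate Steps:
G(a, N) = -2*N (G(a, N) = N*(-2) = -2*N)
309929 + ((19539 - 52279) + G(-237, -314)) = 309929 + ((19539 - 52279) - 2*(-314)) = 309929 + (-32740 + 628) = 309929 - 32112 = 277817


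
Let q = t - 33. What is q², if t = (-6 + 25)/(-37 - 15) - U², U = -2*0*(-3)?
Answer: 3010225/2704 ≈ 1113.2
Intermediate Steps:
U = 0 (U = 0*(-3) = 0)
t = -19/52 (t = (-6 + 25)/(-37 - 15) - 1*0² = 19/(-52) - 1*0 = 19*(-1/52) + 0 = -19/52 + 0 = -19/52 ≈ -0.36538)
q = -1735/52 (q = -19/52 - 33 = -1735/52 ≈ -33.365)
q² = (-1735/52)² = 3010225/2704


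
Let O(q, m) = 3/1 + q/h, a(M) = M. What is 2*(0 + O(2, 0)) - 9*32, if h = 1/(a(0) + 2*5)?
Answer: -242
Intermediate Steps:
h = 1/10 (h = 1/(0 + 2*5) = 1/(0 + 10) = 1/10 ≈ 0.10000)
O(q, m) = 3 + 10*q (O(q, m) = 3/1 + q/(1/10) = 3*1 + q*10 = 3 + 10*q)
2*(0 + O(2, 0)) - 9*32 = 2*(0 + (3 + 10*2)) - 9*32 = 2*(0 + (3 + 20)) - 288 = 2*(0 + 23) - 288 = 2*23 - 288 = 46 - 288 = -242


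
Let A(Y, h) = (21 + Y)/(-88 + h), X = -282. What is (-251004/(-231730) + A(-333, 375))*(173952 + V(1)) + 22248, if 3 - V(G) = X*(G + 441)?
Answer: 100108553778/4750465 ≈ 21073.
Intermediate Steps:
A(Y, h) = (21 + Y)/(-88 + h)
V(G) = 124365 + 282*G (V(G) = 3 - (-282)*(G + 441) = 3 - (-282)*(441 + G) = 3 - (-124362 - 282*G) = 3 + (124362 + 282*G) = 124365 + 282*G)
(-251004/(-231730) + A(-333, 375))*(173952 + V(1)) + 22248 = (-251004/(-231730) + (21 - 333)/(-88 + 375))*(173952 + (124365 + 282*1)) + 22248 = (-251004*(-1/231730) - 312/287)*(173952 + (124365 + 282)) + 22248 = (125502/115865 + (1/287)*(-312))*(173952 + 124647) + 22248 = (125502/115865 - 312/287)*298599 + 22248 = -130806/33253255*298599 + 22248 = -5579791542/4750465 + 22248 = 100108553778/4750465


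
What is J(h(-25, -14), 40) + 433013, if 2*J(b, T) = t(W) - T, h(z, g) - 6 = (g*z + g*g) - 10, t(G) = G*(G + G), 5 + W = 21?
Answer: 433249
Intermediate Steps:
W = 16 (W = -5 + 21 = 16)
t(G) = 2*G² (t(G) = G*(2*G) = 2*G²)
h(z, g) = -4 + g² + g*z (h(z, g) = 6 + ((g*z + g*g) - 10) = 6 + ((g*z + g²) - 10) = 6 + ((g² + g*z) - 10) = 6 + (-10 + g² + g*z) = -4 + g² + g*z)
J(b, T) = 256 - T/2 (J(b, T) = (2*16² - T)/2 = (2*256 - T)/2 = (512 - T)/2 = 256 - T/2)
J(h(-25, -14), 40) + 433013 = (256 - ½*40) + 433013 = (256 - 20) + 433013 = 236 + 433013 = 433249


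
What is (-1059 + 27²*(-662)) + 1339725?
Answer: 856068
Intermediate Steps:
(-1059 + 27²*(-662)) + 1339725 = (-1059 + 729*(-662)) + 1339725 = (-1059 - 482598) + 1339725 = -483657 + 1339725 = 856068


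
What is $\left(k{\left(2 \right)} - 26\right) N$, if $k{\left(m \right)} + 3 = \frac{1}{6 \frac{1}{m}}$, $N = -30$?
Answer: $860$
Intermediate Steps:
$k{\left(m \right)} = -3 + \frac{m}{6}$ ($k{\left(m \right)} = -3 + \frac{1}{6 \frac{1}{m}} = -3 + \frac{m}{6}$)
$\left(k{\left(2 \right)} - 26\right) N = \left(\left(-3 + \frac{1}{6} \cdot 2\right) - 26\right) \left(-30\right) = \left(\left(-3 + \frac{1}{3}\right) - 26\right) \left(-30\right) = \left(- \frac{8}{3} - 26\right) \left(-30\right) = \left(- \frac{86}{3}\right) \left(-30\right) = 860$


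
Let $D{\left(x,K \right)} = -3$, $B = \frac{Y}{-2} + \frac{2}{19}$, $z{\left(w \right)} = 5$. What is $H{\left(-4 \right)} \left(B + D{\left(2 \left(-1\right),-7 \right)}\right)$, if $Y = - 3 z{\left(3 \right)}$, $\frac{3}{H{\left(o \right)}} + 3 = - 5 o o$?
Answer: $- \frac{525}{3154} \approx -0.16646$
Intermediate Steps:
$H{\left(o \right)} = \frac{3}{-3 - 5 o^{2}}$ ($H{\left(o \right)} = \frac{3}{-3 + - 5 o o} = \frac{3}{-3 - 5 o^{2}}$)
$Y = -15$ ($Y = \left(-3\right) 5 = -15$)
$B = \frac{289}{38}$ ($B = - \frac{15}{-2} + \frac{2}{19} = \left(-15\right) \left(- \frac{1}{2}\right) + 2 \cdot \frac{1}{19} = \frac{15}{2} + \frac{2}{19} = \frac{289}{38} \approx 7.6053$)
$H{\left(-4 \right)} \left(B + D{\left(2 \left(-1\right),-7 \right)}\right) = - \frac{3}{3 + 5 \left(-4\right)^{2}} \left(\frac{289}{38} - 3\right) = - \frac{3}{3 + 5 \cdot 16} \cdot \frac{175}{38} = - \frac{3}{3 + 80} \cdot \frac{175}{38} = - \frac{3}{83} \cdot \frac{175}{38} = \left(-3\right) \frac{1}{83} \cdot \frac{175}{38} = \left(- \frac{3}{83}\right) \frac{175}{38} = - \frac{525}{3154}$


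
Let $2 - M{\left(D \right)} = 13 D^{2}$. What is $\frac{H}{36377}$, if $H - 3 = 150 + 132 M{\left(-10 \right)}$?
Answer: $- \frac{171183}{36377} \approx -4.7058$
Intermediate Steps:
$M{\left(D \right)} = 2 - 13 D^{2}$
$H = -171183$ ($H = 3 + \left(150 + 132 \left(2 - 13 \left(-10\right)^{2}\right)\right) = 3 + \left(150 + 132 \left(2 - 1300\right)\right) = 3 + \left(150 + 132 \left(-1298\right)\right) = 3 + \left(150 - 171336\right) = 3 - 171186 = -171183$)
$\frac{H}{36377} = - \frac{171183}{36377}$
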